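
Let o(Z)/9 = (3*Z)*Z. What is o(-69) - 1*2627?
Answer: 125920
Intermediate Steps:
o(Z) = 27*Z² (o(Z) = 9*((3*Z)*Z) = 9*(3*Z²) = 27*Z²)
o(-69) - 1*2627 = 27*(-69)² - 1*2627 = 27*4761 - 2627 = 128547 - 2627 = 125920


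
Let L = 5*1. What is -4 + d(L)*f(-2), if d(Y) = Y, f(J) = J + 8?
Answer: 26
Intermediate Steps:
f(J) = 8 + J
L = 5
-4 + d(L)*f(-2) = -4 + 5*(8 - 2) = -4 + 5*6 = -4 + 30 = 26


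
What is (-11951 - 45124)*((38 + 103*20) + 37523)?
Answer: -2261368575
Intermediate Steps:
(-11951 - 45124)*((38 + 103*20) + 37523) = -57075*((38 + 2060) + 37523) = -57075*(2098 + 37523) = -57075*39621 = -2261368575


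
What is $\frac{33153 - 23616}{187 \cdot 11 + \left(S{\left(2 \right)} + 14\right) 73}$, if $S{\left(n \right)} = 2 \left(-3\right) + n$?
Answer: $\frac{3179}{929} \approx 3.422$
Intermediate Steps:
$S{\left(n \right)} = -6 + n$
$\frac{33153 - 23616}{187 \cdot 11 + \left(S{\left(2 \right)} + 14\right) 73} = \frac{33153 - 23616}{187 \cdot 11 + \left(\left(-6 + 2\right) + 14\right) 73} = \frac{9537}{2057 + \left(-4 + 14\right) 73} = \frac{9537}{2057 + 10 \cdot 73} = \frac{9537}{2057 + 730} = \frac{9537}{2787} = 9537 \cdot \frac{1}{2787} = \frac{3179}{929}$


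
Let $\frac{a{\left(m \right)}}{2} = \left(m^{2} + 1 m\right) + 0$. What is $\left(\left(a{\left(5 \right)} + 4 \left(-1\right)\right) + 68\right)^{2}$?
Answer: $15376$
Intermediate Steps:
$a{\left(m \right)} = 2 m + 2 m^{2}$ ($a{\left(m \right)} = 2 \left(\left(m^{2} + 1 m\right) + 0\right) = 2 \left(\left(m^{2} + m\right) + 0\right) = 2 \left(\left(m + m^{2}\right) + 0\right) = 2 \left(m + m^{2}\right) = 2 m + 2 m^{2}$)
$\left(\left(a{\left(5 \right)} + 4 \left(-1\right)\right) + 68\right)^{2} = \left(\left(2 \cdot 5 \left(1 + 5\right) + 4 \left(-1\right)\right) + 68\right)^{2} = \left(\left(2 \cdot 5 \cdot 6 - 4\right) + 68\right)^{2} = \left(\left(60 - 4\right) + 68\right)^{2} = \left(56 + 68\right)^{2} = 124^{2} = 15376$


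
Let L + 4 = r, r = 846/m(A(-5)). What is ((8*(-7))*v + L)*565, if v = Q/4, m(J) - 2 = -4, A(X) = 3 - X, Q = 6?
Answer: -288715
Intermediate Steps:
m(J) = -2 (m(J) = 2 - 4 = -2)
v = 3/2 (v = 6/4 = 6*(¼) = 3/2 ≈ 1.5000)
r = -423 (r = 846/(-2) = 846*(-½) = -423)
L = -427 (L = -4 - 423 = -427)
((8*(-7))*v + L)*565 = ((8*(-7))*(3/2) - 427)*565 = (-56*3/2 - 427)*565 = (-84 - 427)*565 = -511*565 = -288715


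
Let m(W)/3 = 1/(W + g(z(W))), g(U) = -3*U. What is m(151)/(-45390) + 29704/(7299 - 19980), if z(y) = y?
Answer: -135725286359/57942786060 ≈ -2.3424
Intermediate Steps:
m(W) = -3/(2*W) (m(W) = 3/(W - 3*W) = 3/((-2*W)) = 3*(-1/(2*W)) = -3/(2*W))
m(151)/(-45390) + 29704/(7299 - 19980) = -3/2/151/(-45390) + 29704/(7299 - 19980) = -3/2*1/151*(-1/45390) + 29704/(-12681) = -3/302*(-1/45390) + 29704*(-1/12681) = 1/4569260 - 29704/12681 = -135725286359/57942786060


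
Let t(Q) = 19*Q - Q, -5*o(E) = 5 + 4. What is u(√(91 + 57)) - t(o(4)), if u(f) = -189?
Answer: -783/5 ≈ -156.60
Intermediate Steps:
o(E) = -9/5 (o(E) = -(5 + 4)/5 = -⅕*9 = -9/5)
t(Q) = 18*Q
u(√(91 + 57)) - t(o(4)) = -189 - 18*(-9)/5 = -189 - 1*(-162/5) = -189 + 162/5 = -783/5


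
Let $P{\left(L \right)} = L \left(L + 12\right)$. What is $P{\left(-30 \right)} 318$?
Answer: $171720$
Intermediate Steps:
$P{\left(L \right)} = L \left(12 + L\right)$
$P{\left(-30 \right)} 318 = - 30 \left(12 - 30\right) 318 = \left(-30\right) \left(-18\right) 318 = 540 \cdot 318 = 171720$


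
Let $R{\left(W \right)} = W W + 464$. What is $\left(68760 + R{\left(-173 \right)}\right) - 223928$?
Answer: $-124775$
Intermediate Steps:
$R{\left(W \right)} = 464 + W^{2}$ ($R{\left(W \right)} = W^{2} + 464 = 464 + W^{2}$)
$\left(68760 + R{\left(-173 \right)}\right) - 223928 = \left(68760 + \left(464 + \left(-173\right)^{2}\right)\right) - 223928 = \left(68760 + \left(464 + 29929\right)\right) - 223928 = \left(68760 + 30393\right) - 223928 = 99153 - 223928 = -124775$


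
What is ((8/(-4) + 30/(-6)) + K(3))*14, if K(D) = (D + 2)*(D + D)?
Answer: 322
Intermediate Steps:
K(D) = 2*D*(2 + D) (K(D) = (2 + D)*(2*D) = 2*D*(2 + D))
((8/(-4) + 30/(-6)) + K(3))*14 = ((8/(-4) + 30/(-6)) + 2*3*(2 + 3))*14 = ((8*(-¼) + 30*(-⅙)) + 2*3*5)*14 = ((-2 - 5) + 30)*14 = (-7 + 30)*14 = 23*14 = 322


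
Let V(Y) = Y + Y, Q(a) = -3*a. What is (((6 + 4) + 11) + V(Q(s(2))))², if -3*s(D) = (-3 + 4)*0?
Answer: 441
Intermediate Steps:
s(D) = 0 (s(D) = -(-3 + 4)*0/3 = -0/3 = -⅓*0 = 0)
V(Y) = 2*Y
(((6 + 4) + 11) + V(Q(s(2))))² = (((6 + 4) + 11) + 2*(-3*0))² = ((10 + 11) + 2*0)² = (21 + 0)² = 21² = 441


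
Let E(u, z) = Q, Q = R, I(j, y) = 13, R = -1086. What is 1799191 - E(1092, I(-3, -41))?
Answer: 1800277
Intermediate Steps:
Q = -1086
E(u, z) = -1086
1799191 - E(1092, I(-3, -41)) = 1799191 - 1*(-1086) = 1799191 + 1086 = 1800277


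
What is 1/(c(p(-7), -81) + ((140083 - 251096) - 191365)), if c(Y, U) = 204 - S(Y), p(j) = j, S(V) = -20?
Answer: -1/302154 ≈ -3.3096e-6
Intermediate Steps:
c(Y, U) = 224 (c(Y, U) = 204 - 1*(-20) = 204 + 20 = 224)
1/(c(p(-7), -81) + ((140083 - 251096) - 191365)) = 1/(224 + ((140083 - 251096) - 191365)) = 1/(224 + (-111013 - 191365)) = 1/(224 - 302378) = 1/(-302154) = -1/302154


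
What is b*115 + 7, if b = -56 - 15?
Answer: -8158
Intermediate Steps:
b = -71
b*115 + 7 = -71*115 + 7 = -8165 + 7 = -8158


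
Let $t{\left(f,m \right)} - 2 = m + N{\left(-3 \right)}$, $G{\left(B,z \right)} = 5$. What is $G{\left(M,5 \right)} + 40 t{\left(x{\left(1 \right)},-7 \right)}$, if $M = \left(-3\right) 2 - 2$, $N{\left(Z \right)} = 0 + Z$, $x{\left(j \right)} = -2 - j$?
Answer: $-315$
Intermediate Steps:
$N{\left(Z \right)} = Z$
$M = -8$ ($M = -6 - 2 = -8$)
$t{\left(f,m \right)} = -1 + m$ ($t{\left(f,m \right)} = 2 + \left(m - 3\right) = 2 + \left(-3 + m\right) = -1 + m$)
$G{\left(M,5 \right)} + 40 t{\left(x{\left(1 \right)},-7 \right)} = 5 + 40 \left(-1 - 7\right) = 5 + 40 \left(-8\right) = 5 - 320 = -315$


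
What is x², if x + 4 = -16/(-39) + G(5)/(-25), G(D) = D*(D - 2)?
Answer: 667489/38025 ≈ 17.554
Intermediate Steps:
G(D) = D*(-2 + D)
x = -817/195 (x = -4 + (-16/(-39) + (5*(-2 + 5))/(-25)) = -4 + (-16*(-1/39) + (5*3)*(-1/25)) = -4 + (16/39 + 15*(-1/25)) = -4 + (16/39 - ⅗) = -4 - 37/195 = -817/195 ≈ -4.1897)
x² = (-817/195)² = 667489/38025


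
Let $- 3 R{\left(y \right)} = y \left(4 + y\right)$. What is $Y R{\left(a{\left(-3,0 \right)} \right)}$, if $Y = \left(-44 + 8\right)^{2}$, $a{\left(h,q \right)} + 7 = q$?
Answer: $-9072$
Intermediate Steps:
$a{\left(h,q \right)} = -7 + q$
$R{\left(y \right)} = - \frac{y \left(4 + y\right)}{3}$
$Y = 1296$ ($Y = \left(-36\right)^{2} = 1296$)
$Y R{\left(a{\left(-3,0 \right)} \right)} = 1296 \left(- \frac{\left(-7 + 0\right) \left(4 + \left(-7 + 0\right)\right)}{3}\right) = 1296 \left(\left(- \frac{1}{3}\right) \left(-7\right) \left(4 - 7\right)\right) = 1296 \left(\left(- \frac{1}{3}\right) \left(-7\right) \left(-3\right)\right) = 1296 \left(-7\right) = -9072$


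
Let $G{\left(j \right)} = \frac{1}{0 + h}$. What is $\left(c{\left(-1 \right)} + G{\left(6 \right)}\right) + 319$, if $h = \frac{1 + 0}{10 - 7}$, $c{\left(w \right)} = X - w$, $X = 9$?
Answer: $332$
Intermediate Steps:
$c{\left(w \right)} = 9 - w$
$h = \frac{1}{3}$ ($h = 1 \cdot \frac{1}{3} = \frac{1}{3} \approx 0.33333$)
$G{\left(j \right)} = 3$ ($G{\left(j \right)} = \frac{1}{0 + \frac{1}{3}} = \frac{1}{\frac{1}{3}} = 3$)
$\left(c{\left(-1 \right)} + G{\left(6 \right)}\right) + 319 = \left(\left(9 - -1\right) + 3\right) + 319 = \left(\left(9 + 1\right) + 3\right) + 319 = \left(10 + 3\right) + 319 = 13 + 319 = 332$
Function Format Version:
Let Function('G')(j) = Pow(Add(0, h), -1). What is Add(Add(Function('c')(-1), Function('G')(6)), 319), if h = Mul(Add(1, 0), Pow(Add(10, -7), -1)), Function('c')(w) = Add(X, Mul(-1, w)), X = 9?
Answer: 332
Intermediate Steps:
Function('c')(w) = Add(9, Mul(-1, w))
h = Rational(1, 3) (h = Mul(1, Pow(3, -1)) = Mul(1, Rational(1, 3)) = Rational(1, 3) ≈ 0.33333)
Function('G')(j) = 3 (Function('G')(j) = Pow(Add(0, Rational(1, 3)), -1) = Pow(Rational(1, 3), -1) = 3)
Add(Add(Function('c')(-1), Function('G')(6)), 319) = Add(Add(Add(9, Mul(-1, -1)), 3), 319) = Add(Add(Add(9, 1), 3), 319) = Add(Add(10, 3), 319) = Add(13, 319) = 332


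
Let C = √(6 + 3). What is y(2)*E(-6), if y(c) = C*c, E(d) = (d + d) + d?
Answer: -108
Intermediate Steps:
C = 3 (C = √9 = 3)
E(d) = 3*d (E(d) = 2*d + d = 3*d)
y(c) = 3*c
y(2)*E(-6) = (3*2)*(3*(-6)) = 6*(-18) = -108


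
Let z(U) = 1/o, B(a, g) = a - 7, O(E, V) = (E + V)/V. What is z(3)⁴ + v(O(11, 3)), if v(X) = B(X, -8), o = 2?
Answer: -109/48 ≈ -2.2708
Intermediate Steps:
O(E, V) = (E + V)/V
B(a, g) = -7 + a
v(X) = -7 + X
z(U) = ½ (z(U) = 1/2 = ½)
z(3)⁴ + v(O(11, 3)) = (½)⁴ + (-7 + (11 + 3)/3) = 1/16 + (-7 + (⅓)*14) = 1/16 + (-7 + 14/3) = 1/16 - 7/3 = -109/48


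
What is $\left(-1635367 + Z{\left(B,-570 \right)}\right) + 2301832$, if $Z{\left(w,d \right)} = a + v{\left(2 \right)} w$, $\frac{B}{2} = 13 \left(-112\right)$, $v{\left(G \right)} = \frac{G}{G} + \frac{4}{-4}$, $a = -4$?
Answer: $666461$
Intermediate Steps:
$v{\left(G \right)} = 0$ ($v{\left(G \right)} = 1 + 4 \left(- \frac{1}{4}\right) = 1 - 1 = 0$)
$B = -2912$ ($B = 2 \cdot 13 \left(-112\right) = 2 \left(-1456\right) = -2912$)
$Z{\left(w,d \right)} = -4$ ($Z{\left(w,d \right)} = -4 + 0 w = -4 + 0 = -4$)
$\left(-1635367 + Z{\left(B,-570 \right)}\right) + 2301832 = \left(-1635367 - 4\right) + 2301832 = -1635371 + 2301832 = 666461$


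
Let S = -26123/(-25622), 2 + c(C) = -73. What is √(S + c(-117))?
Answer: I*√48567192794/25622 ≈ 8.6012*I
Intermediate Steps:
c(C) = -75 (c(C) = -2 - 73 = -75)
S = 26123/25622 (S = -26123*(-1/25622) = 26123/25622 ≈ 1.0196)
√(S + c(-117)) = √(26123/25622 - 75) = √(-1895527/25622) = I*√48567192794/25622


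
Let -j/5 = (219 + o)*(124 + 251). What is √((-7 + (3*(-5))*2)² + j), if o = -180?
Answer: 2*I*√17939 ≈ 267.87*I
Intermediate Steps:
j = -73125 (j = -5*(219 - 180)*(124 + 251) = -195*375 = -5*14625 = -73125)
√((-7 + (3*(-5))*2)² + j) = √((-7 + (3*(-5))*2)² - 73125) = √((-7 - 15*2)² - 73125) = √((-7 - 30)² - 73125) = √((-37)² - 73125) = √(1369 - 73125) = √(-71756) = 2*I*√17939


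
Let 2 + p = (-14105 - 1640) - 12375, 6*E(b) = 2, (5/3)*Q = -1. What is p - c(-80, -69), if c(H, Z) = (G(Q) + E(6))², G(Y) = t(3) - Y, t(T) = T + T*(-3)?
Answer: -6333226/225 ≈ -28148.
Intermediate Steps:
Q = -⅗ (Q = (⅗)*(-1) = -⅗ ≈ -0.60000)
E(b) = ⅓ (E(b) = (⅙)*2 = ⅓)
p = -28122 (p = -2 + ((-14105 - 1640) - 12375) = -2 + (-15745 - 12375) = -2 - 28120 = -28122)
t(T) = -2*T (t(T) = T - 3*T = -2*T)
G(Y) = -6 - Y (G(Y) = -2*3 - Y = -6 - Y)
c(H, Z) = 5776/225 (c(H, Z) = ((-6 - 1*(-⅗)) + ⅓)² = ((-6 + ⅗) + ⅓)² = (-27/5 + ⅓)² = (-76/15)² = 5776/225)
p - c(-80, -69) = -28122 - 1*5776/225 = -28122 - 5776/225 = -6333226/225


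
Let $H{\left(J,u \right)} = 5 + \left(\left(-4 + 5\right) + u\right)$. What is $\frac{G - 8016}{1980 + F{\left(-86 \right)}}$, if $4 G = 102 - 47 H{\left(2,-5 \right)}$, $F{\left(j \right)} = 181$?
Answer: $- \frac{32009}{8644} \approx -3.703$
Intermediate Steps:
$H{\left(J,u \right)} = 6 + u$ ($H{\left(J,u \right)} = 5 + \left(1 + u\right) = 6 + u$)
$G = \frac{55}{4}$ ($G = \frac{102 - 47 \left(6 - 5\right)}{4} = \frac{102 - 47}{4} = \frac{1}{4} \cdot 55 = \frac{55}{4} \approx 13.75$)
$\frac{G - 8016}{1980 + F{\left(-86 \right)}} = \frac{\frac{55}{4} - 8016}{1980 + 181} = - \frac{32009}{4 \cdot 2161} = \left(- \frac{32009}{4}\right) \frac{1}{2161} = - \frac{32009}{8644}$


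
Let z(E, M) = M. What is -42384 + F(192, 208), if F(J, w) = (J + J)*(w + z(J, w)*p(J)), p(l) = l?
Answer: 15372912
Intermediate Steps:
F(J, w) = 2*J*(w + J*w) (F(J, w) = (J + J)*(w + w*J) = (2*J)*(w + J*w) = 2*J*(w + J*w))
-42384 + F(192, 208) = -42384 + 2*192*208*(1 + 192) = -42384 + 2*192*208*193 = -42384 + 15415296 = 15372912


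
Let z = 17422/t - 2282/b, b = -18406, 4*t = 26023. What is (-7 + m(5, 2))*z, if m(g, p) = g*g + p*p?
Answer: 14762679954/239489669 ≈ 61.642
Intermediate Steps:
t = 26023/4 (t = (¼)*26023 = 26023/4 ≈ 6505.8)
m(g, p) = g² + p²
z = 671030907/239489669 (z = 17422/(26023/4) - 2282/(-18406) = 17422*(4/26023) - 2282*(-1/18406) = 69688/26023 + 1141/9203 = 671030907/239489669 ≈ 2.8019)
(-7 + m(5, 2))*z = (-7 + (5² + 2²))*(671030907/239489669) = (-7 + (25 + 4))*(671030907/239489669) = (-7 + 29)*(671030907/239489669) = 22*(671030907/239489669) = 14762679954/239489669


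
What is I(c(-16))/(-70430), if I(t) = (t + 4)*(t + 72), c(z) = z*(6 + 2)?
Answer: -3472/35215 ≈ -0.098594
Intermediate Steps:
c(z) = 8*z (c(z) = z*8 = 8*z)
I(t) = (4 + t)*(72 + t)
I(c(-16))/(-70430) = (288 + (8*(-16))² + 76*(8*(-16)))/(-70430) = (288 + (-128)² + 76*(-128))*(-1/70430) = (288 + 16384 - 9728)*(-1/70430) = 6944*(-1/70430) = -3472/35215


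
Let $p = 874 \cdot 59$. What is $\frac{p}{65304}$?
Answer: $\frac{25783}{32652} \approx 0.78963$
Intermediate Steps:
$p = 51566$
$\frac{p}{65304} = \frac{51566}{65304} = 51566 \cdot \frac{1}{65304} = \frac{25783}{32652}$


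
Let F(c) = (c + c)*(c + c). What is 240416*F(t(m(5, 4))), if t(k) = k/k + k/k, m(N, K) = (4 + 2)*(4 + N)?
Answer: 3846656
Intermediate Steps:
m(N, K) = 24 + 6*N (m(N, K) = 6*(4 + N) = 24 + 6*N)
t(k) = 2 (t(k) = 1 + 1 = 2)
F(c) = 4*c**2 (F(c) = (2*c)*(2*c) = 4*c**2)
240416*F(t(m(5, 4))) = 240416*(4*2**2) = 240416*(4*4) = 240416*16 = 3846656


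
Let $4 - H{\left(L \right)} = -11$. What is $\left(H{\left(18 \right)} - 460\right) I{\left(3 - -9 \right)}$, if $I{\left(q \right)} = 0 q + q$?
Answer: $-5340$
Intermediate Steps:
$H{\left(L \right)} = 15$ ($H{\left(L \right)} = 4 - -11 = 4 + 11 = 15$)
$I{\left(q \right)} = q$ ($I{\left(q \right)} = 0 + q = q$)
$\left(H{\left(18 \right)} - 460\right) I{\left(3 - -9 \right)} = \left(15 - 460\right) \left(3 - -9\right) = - 445 \left(3 + 9\right) = \left(-445\right) 12 = -5340$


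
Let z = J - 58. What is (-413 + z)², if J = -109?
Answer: 336400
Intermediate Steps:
z = -167 (z = -109 - 58 = -167)
(-413 + z)² = (-413 - 167)² = (-580)² = 336400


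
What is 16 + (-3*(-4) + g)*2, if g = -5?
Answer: 30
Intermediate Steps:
16 + (-3*(-4) + g)*2 = 16 + (-3*(-4) - 5)*2 = 16 + (12 - 5)*2 = 16 + 7*2 = 16 + 14 = 30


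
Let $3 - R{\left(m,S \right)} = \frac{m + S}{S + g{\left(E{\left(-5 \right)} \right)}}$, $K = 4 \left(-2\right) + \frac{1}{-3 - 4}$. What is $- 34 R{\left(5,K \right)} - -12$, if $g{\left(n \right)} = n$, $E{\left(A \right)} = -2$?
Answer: $- \frac{5642}{71} \approx -79.465$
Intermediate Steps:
$K = - \frac{57}{7}$ ($K = -8 + \frac{1}{-7} = -8 - \frac{1}{7} = - \frac{57}{7} \approx -8.1429$)
$R{\left(m,S \right)} = 3 - \frac{S + m}{-2 + S}$ ($R{\left(m,S \right)} = 3 - \frac{m + S}{S - 2} = 3 - \frac{S + m}{-2 + S}$)
$- 34 R{\left(5,K \right)} - -12 = - 34 \frac{-6 - 5 + 2 \left(- \frac{57}{7}\right)}{-2 - \frac{57}{7}} - -12 = - 34 \frac{-6 - 5 - \frac{114}{7}}{- \frac{71}{7}} + 12 = - 34 \left(\left(- \frac{7}{71}\right) \left(- \frac{191}{7}\right)\right) + 12 = \left(-34\right) \frac{191}{71} + 12 = - \frac{6494}{71} + 12 = - \frac{5642}{71}$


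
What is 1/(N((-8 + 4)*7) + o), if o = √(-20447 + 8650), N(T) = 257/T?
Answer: -7196/9314897 - 784*I*√11797/9314897 ≈ -0.00077253 - 0.0091416*I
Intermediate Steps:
o = I*√11797 (o = √(-11797) = I*√11797 ≈ 108.61*I)
1/(N((-8 + 4)*7) + o) = 1/(257/(((-8 + 4)*7)) + I*√11797) = 1/(257/((-4*7)) + I*√11797) = 1/(257/(-28) + I*√11797) = 1/(257*(-1/28) + I*√11797) = 1/(-257/28 + I*√11797)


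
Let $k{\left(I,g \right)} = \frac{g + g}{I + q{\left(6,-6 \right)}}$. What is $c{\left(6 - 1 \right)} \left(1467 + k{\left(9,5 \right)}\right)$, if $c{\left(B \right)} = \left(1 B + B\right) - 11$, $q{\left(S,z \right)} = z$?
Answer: $- \frac{4411}{3} \approx -1470.3$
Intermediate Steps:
$c{\left(B \right)} = -11 + 2 B$ ($c{\left(B \right)} = \left(B + B\right) - 11 = 2 B - 11 = -11 + 2 B$)
$k{\left(I,g \right)} = \frac{2 g}{-6 + I}$ ($k{\left(I,g \right)} = \frac{g + g}{I - 6} = \frac{2 g}{-6 + I}$)
$c{\left(6 - 1 \right)} \left(1467 + k{\left(9,5 \right)}\right) = \left(-11 + 2 \left(6 - 1\right)\right) \left(1467 + 2 \cdot 5 \frac{1}{-6 + 9}\right) = \left(-11 + 2 \left(6 - 1\right)\right) \left(1467 + 2 \cdot 5 \cdot \frac{1}{3}\right) = \left(-11 + 2 \cdot 5\right) \left(1467 + 2 \cdot 5 \cdot \frac{1}{3}\right) = \left(-11 + 10\right) \left(1467 + \frac{10}{3}\right) = \left(-1\right) \frac{4411}{3} = - \frac{4411}{3}$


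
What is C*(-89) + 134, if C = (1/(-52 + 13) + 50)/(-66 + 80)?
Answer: -100297/546 ≈ -183.69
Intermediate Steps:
C = 1949/546 (C = (1/(-39) + 50)/14 = (-1/39 + 50)*(1/14) = (1949/39)*(1/14) = 1949/546 ≈ 3.5696)
C*(-89) + 134 = (1949/546)*(-89) + 134 = -173461/546 + 134 = -100297/546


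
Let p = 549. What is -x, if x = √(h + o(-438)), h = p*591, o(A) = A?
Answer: -√324021 ≈ -569.23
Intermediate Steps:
h = 324459 (h = 549*591 = 324459)
x = √324021 (x = √(324459 - 438) = √324021 ≈ 569.23)
-x = -√324021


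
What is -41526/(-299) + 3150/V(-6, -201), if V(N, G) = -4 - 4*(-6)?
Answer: 177237/598 ≈ 296.38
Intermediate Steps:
V(N, G) = 20 (V(N, G) = -4 + 24 = 20)
-41526/(-299) + 3150/V(-6, -201) = -41526/(-299) + 3150/20 = -41526*(-1/299) + 3150*(1/20) = 41526/299 + 315/2 = 177237/598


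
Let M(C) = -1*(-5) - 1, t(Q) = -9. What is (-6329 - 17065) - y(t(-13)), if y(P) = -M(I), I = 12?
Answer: -23390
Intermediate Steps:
M(C) = 4 (M(C) = 5 - 1 = 4)
y(P) = -4 (y(P) = -1*4 = -4)
(-6329 - 17065) - y(t(-13)) = (-6329 - 17065) - 1*(-4) = -23394 + 4 = -23390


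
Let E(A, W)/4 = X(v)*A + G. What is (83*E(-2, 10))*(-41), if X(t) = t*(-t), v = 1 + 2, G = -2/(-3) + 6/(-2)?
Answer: -639764/3 ≈ -2.1325e+5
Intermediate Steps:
G = -7/3 (G = -2*(-⅓) + 6*(-½) = ⅔ - 3 = -7/3 ≈ -2.3333)
v = 3
X(t) = -t²
E(A, W) = -28/3 - 36*A (E(A, W) = 4*((-1*3²)*A - 7/3) = 4*((-1*9)*A - 7/3) = 4*(-9*A - 7/3) = 4*(-7/3 - 9*A) = -28/3 - 36*A)
(83*E(-2, 10))*(-41) = (83*(-28/3 - 36*(-2)))*(-41) = (83*(-28/3 + 72))*(-41) = (83*(188/3))*(-41) = (15604/3)*(-41) = -639764/3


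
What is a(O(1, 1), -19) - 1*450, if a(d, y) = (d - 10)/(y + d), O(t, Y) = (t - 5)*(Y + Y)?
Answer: -1348/3 ≈ -449.33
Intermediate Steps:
O(t, Y) = 2*Y*(-5 + t) (O(t, Y) = (-5 + t)*(2*Y) = 2*Y*(-5 + t))
a(d, y) = (-10 + d)/(d + y)
a(O(1, 1), -19) - 1*450 = (-10 + 2*1*(-5 + 1))/(2*1*(-5 + 1) - 19) - 1*450 = (-10 + 2*1*(-4))/(2*1*(-4) - 19) - 450 = (-10 - 8)/(-8 - 19) - 450 = -18/(-27) - 450 = -1/27*(-18) - 450 = ⅔ - 450 = -1348/3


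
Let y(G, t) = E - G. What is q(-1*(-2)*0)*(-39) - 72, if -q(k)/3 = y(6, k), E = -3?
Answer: -1125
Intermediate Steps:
y(G, t) = -3 - G
q(k) = 27 (q(k) = -3*(-3 - 1*6) = -3*(-3 - 6) = -3*(-9) = 27)
q(-1*(-2)*0)*(-39) - 72 = 27*(-39) - 72 = -1053 - 72 = -1125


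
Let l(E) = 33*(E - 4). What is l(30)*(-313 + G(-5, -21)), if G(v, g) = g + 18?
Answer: -271128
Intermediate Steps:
l(E) = -132 + 33*E (l(E) = 33*(-4 + E) = -132 + 33*E)
G(v, g) = 18 + g
l(30)*(-313 + G(-5, -21)) = (-132 + 33*30)*(-313 + (18 - 21)) = (-132 + 990)*(-313 - 3) = 858*(-316) = -271128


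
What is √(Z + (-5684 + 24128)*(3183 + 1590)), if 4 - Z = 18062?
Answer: √88015154 ≈ 9381.6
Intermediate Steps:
Z = -18058 (Z = 4 - 1*18062 = 4 - 18062 = -18058)
√(Z + (-5684 + 24128)*(3183 + 1590)) = √(-18058 + (-5684 + 24128)*(3183 + 1590)) = √(-18058 + 18444*4773) = √(-18058 + 88033212) = √88015154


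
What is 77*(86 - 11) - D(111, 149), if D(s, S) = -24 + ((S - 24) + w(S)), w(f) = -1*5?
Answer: 5679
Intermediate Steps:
w(f) = -5
D(s, S) = -53 + S (D(s, S) = -24 + ((S - 24) - 5) = -24 + ((-24 + S) - 5) = -24 + (-29 + S) = -53 + S)
77*(86 - 11) - D(111, 149) = 77*(86 - 11) - (-53 + 149) = 77*75 - 1*96 = 5775 - 96 = 5679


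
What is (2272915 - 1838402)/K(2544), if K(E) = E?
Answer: 434513/2544 ≈ 170.80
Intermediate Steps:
(2272915 - 1838402)/K(2544) = (2272915 - 1838402)/2544 = 434513*(1/2544) = 434513/2544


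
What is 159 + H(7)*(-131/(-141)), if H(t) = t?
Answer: 23336/141 ≈ 165.50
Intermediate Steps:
159 + H(7)*(-131/(-141)) = 159 + 7*(-131/(-141)) = 159 + 7*(-131*(-1/141)) = 159 + 7*(131/141) = 159 + 917/141 = 23336/141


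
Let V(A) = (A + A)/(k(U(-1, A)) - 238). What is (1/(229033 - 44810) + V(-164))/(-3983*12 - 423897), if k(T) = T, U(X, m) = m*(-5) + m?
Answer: 30212363/18161410203651 ≈ 1.6635e-6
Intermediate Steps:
U(X, m) = -4*m (U(X, m) = -5*m + m = -4*m)
V(A) = 2*A/(-238 - 4*A) (V(A) = (A + A)/(-4*A - 238) = (2*A)/(-238 - 4*A) = 2*A/(-238 - 4*A))
(1/(229033 - 44810) + V(-164))/(-3983*12 - 423897) = (1/(229033 - 44810) - 1*(-164)/(119 + 2*(-164)))/(-3983*12 - 423897) = (1/184223 - 1*(-164)/(119 - 328))/(-47796 - 423897) = (1/184223 - 1*(-164)/(-209))/(-471693) = (1/184223 - 1*(-164)*(-1/209))*(-1/471693) = (1/184223 - 164/209)*(-1/471693) = -30212363/38502607*(-1/471693) = 30212363/18161410203651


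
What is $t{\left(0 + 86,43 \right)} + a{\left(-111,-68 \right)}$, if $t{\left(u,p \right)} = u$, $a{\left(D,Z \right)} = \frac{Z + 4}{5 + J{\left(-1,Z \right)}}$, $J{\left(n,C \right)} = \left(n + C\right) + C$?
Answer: $\frac{2854}{33} \approx 86.485$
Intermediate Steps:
$J{\left(n,C \right)} = n + 2 C$ ($J{\left(n,C \right)} = \left(C + n\right) + C = n + 2 C$)
$a{\left(D,Z \right)} = \frac{4 + Z}{4 + 2 Z}$ ($a{\left(D,Z \right)} = \frac{Z + 4}{5 + \left(-1 + 2 Z\right)} = \frac{4 + Z}{4 + 2 Z}$)
$t{\left(0 + 86,43 \right)} + a{\left(-111,-68 \right)} = \left(0 + 86\right) + \frac{4 - 68}{2 \left(2 - 68\right)} = 86 + \frac{1}{2} \frac{1}{-66} \left(-64\right) = 86 + \frac{1}{2} \left(- \frac{1}{66}\right) \left(-64\right) = 86 + \frac{16}{33} = \frac{2854}{33}$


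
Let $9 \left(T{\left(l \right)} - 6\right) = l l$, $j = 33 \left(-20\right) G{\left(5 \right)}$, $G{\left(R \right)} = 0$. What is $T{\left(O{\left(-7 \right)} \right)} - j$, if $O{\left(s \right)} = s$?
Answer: $\frac{103}{9} \approx 11.444$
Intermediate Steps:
$j = 0$ ($j = 33 \left(-20\right) 0 = \left(-660\right) 0 = 0$)
$T{\left(l \right)} = 6 + \frac{l^{2}}{9}$ ($T{\left(l \right)} = 6 + \frac{l l}{9} = 6 + \frac{l^{2}}{9}$)
$T{\left(O{\left(-7 \right)} \right)} - j = \left(6 + \frac{\left(-7\right)^{2}}{9}\right) - 0 = \left(6 + \frac{1}{9} \cdot 49\right) + 0 = \left(6 + \frac{49}{9}\right) + 0 = \frac{103}{9} + 0 = \frac{103}{9}$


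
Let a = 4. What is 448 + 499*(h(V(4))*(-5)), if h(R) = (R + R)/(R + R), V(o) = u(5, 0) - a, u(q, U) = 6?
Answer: -2047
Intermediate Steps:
V(o) = 2 (V(o) = 6 - 1*4 = 6 - 4 = 2)
h(R) = 1 (h(R) = (2*R)/((2*R)) = (2*R)*(1/(2*R)) = 1)
448 + 499*(h(V(4))*(-5)) = 448 + 499*(1*(-5)) = 448 + 499*(-5) = 448 - 2495 = -2047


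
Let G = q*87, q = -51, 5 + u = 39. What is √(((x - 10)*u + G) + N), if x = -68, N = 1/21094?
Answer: I*√3154298989310/21094 ≈ 84.196*I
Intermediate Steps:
u = 34 (u = -5 + 39 = 34)
N = 1/21094 ≈ 4.7407e-5
G = -4437 (G = -51*87 = -4437)
√(((x - 10)*u + G) + N) = √(((-68 - 10)*34 - 4437) + 1/21094) = √((-78*34 - 4437) + 1/21094) = √((-2652 - 4437) + 1/21094) = √(-7089 + 1/21094) = √(-149535365/21094) = I*√3154298989310/21094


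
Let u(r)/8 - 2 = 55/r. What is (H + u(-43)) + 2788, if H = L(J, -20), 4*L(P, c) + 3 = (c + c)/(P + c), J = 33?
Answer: 6243467/2236 ≈ 2792.3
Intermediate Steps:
L(P, c) = -¾ + c/(2*(P + c)) (L(P, c) = -¾ + ((c + c)/(P + c))/4 = -¾ + ((2*c)/(P + c))/4 = -¾ + (2*c/(P + c))/4 = -¾ + c/(2*(P + c)))
u(r) = 16 + 440/r (u(r) = 16 + 8*(55/r) = 16 + 440/r)
H = -79/52 (H = (-1*(-20) - 3*33)/(4*(33 - 20)) = (¼)*(20 - 99)/13 = (¼)*(1/13)*(-79) = -79/52 ≈ -1.5192)
(H + u(-43)) + 2788 = (-79/52 + (16 + 440/(-43))) + 2788 = (-79/52 + (16 + 440*(-1/43))) + 2788 = (-79/52 + (16 - 440/43)) + 2788 = (-79/52 + 248/43) + 2788 = 9499/2236 + 2788 = 6243467/2236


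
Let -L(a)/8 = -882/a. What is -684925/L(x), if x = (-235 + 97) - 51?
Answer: 2054775/112 ≈ 18346.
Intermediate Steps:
x = -189 (x = -138 - 51 = -189)
L(a) = 7056/a (L(a) = -(-7056)/a = 7056/a)
-684925/L(x) = -684925/(7056/(-189)) = -684925/(7056*(-1/189)) = -684925/(-112/3) = -684925*(-3/112) = 2054775/112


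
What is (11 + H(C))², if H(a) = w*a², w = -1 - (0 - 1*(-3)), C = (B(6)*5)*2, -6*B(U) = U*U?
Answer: 207043321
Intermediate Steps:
B(U) = -U²/6 (B(U) = -U*U/6 = -U²/6)
C = -60 (C = (-⅙*6²*5)*2 = (-⅙*36*5)*2 = -6*5*2 = -30*2 = -60)
w = -4 (w = -1 - (0 + 3) = -1 - 1*3 = -1 - 3 = -4)
H(a) = -4*a²
(11 + H(C))² = (11 - 4*(-60)²)² = (11 - 4*3600)² = (11 - 14400)² = (-14389)² = 207043321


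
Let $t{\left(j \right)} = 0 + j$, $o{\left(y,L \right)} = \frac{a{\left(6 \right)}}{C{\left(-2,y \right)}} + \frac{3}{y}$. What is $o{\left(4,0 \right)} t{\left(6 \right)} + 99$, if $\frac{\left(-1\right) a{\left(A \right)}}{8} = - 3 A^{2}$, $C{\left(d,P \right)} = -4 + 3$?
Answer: $- \frac{10161}{2} \approx -5080.5$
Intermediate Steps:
$C{\left(d,P \right)} = -1$
$a{\left(A \right)} = 24 A^{2}$ ($a{\left(A \right)} = - 8 \left(- 3 A^{2}\right) = 24 A^{2}$)
$o{\left(y,L \right)} = -864 + \frac{3}{y}$ ($o{\left(y,L \right)} = \frac{24 \cdot 6^{2}}{-1} + \frac{3}{y} = 24 \cdot 36 \left(-1\right) + \frac{3}{y} = 864 \left(-1\right) + \frac{3}{y} = -864 + \frac{3}{y}$)
$t{\left(j \right)} = j$
$o{\left(4,0 \right)} t{\left(6 \right)} + 99 = \left(-864 + \frac{3}{4}\right) 6 + 99 = \left(- \frac{3453}{4}\right) 6 + 99 = - \frac{10359}{2} + 99 = - \frac{10161}{2}$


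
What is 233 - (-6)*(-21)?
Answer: 107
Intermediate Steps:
233 - (-6)*(-21) = 233 - 1*126 = 233 - 126 = 107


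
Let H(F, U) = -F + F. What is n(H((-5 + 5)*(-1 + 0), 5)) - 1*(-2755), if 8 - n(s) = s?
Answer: 2763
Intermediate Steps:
H(F, U) = 0
n(s) = 8 - s
n(H((-5 + 5)*(-1 + 0), 5)) - 1*(-2755) = (8 - 1*0) - 1*(-2755) = (8 + 0) + 2755 = 8 + 2755 = 2763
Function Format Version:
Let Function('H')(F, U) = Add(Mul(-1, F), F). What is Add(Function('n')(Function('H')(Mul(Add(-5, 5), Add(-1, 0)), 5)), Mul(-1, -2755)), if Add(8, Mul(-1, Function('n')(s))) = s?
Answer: 2763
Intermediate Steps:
Function('H')(F, U) = 0
Function('n')(s) = Add(8, Mul(-1, s))
Add(Function('n')(Function('H')(Mul(Add(-5, 5), Add(-1, 0)), 5)), Mul(-1, -2755)) = Add(Add(8, Mul(-1, 0)), Mul(-1, -2755)) = Add(Add(8, 0), 2755) = Add(8, 2755) = 2763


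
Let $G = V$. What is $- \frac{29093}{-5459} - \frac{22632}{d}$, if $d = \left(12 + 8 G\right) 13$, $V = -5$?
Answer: $\frac{33534485}{496769} \approx 67.505$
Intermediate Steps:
$G = -5$
$d = -364$ ($d = \left(12 + 8 \left(-5\right)\right) 13 = \left(12 - 40\right) 13 = \left(-28\right) 13 = -364$)
$- \frac{29093}{-5459} - \frac{22632}{d} = - \frac{29093}{-5459} - \frac{22632}{-364} = \left(-29093\right) \left(- \frac{1}{5459}\right) - - \frac{5658}{91} = \frac{29093}{5459} + \frac{5658}{91} = \frac{33534485}{496769}$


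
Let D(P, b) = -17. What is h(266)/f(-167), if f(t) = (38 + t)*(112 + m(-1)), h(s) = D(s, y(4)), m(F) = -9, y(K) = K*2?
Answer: 17/13287 ≈ 0.0012794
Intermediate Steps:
y(K) = 2*K
h(s) = -17
f(t) = 3914 + 103*t (f(t) = (38 + t)*(112 - 9) = (38 + t)*103 = 3914 + 103*t)
h(266)/f(-167) = -17/(3914 + 103*(-167)) = -17/(3914 - 17201) = -17/(-13287) = -17*(-1/13287) = 17/13287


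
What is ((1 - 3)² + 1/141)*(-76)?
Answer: -42940/141 ≈ -304.54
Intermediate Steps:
((1 - 3)² + 1/141)*(-76) = ((-2)² + 1/141)*(-76) = (4 + 1/141)*(-76) = (565/141)*(-76) = -42940/141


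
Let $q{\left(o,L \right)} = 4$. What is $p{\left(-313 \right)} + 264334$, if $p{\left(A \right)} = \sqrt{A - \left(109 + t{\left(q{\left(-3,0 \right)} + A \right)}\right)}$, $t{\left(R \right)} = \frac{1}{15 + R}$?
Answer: $264334 + \frac{i \sqrt{744402}}{42} \approx 2.6433 \cdot 10^{5} + 20.543 i$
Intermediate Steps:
$p{\left(A \right)} = \sqrt{-109 + A - \frac{1}{19 + A}}$ ($p{\left(A \right)} = \sqrt{A - \left(109 + \frac{1}{15 + \left(4 + A\right)}\right)} = \sqrt{A - \left(109 + \frac{1}{19 + A}\right)} = \sqrt{-109 + A - \frac{1}{19 + A}}$)
$p{\left(-313 \right)} + 264334 = \sqrt{\frac{-1 + \left(-109 - 313\right) \left(19 - 313\right)}{19 - 313}} + 264334 = \sqrt{\frac{-1 - -124068}{-294}} + 264334 = \sqrt{- \frac{-1 + 124068}{294}} + 264334 = \sqrt{\left(- \frac{1}{294}\right) 124067} + 264334 = \sqrt{- \frac{124067}{294}} + 264334 = \frac{i \sqrt{744402}}{42} + 264334 = 264334 + \frac{i \sqrt{744402}}{42}$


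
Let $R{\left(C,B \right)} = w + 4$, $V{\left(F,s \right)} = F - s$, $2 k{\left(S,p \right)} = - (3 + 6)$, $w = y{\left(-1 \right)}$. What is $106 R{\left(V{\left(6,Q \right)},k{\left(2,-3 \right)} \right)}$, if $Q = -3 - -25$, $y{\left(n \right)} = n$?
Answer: $318$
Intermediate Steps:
$Q = 22$ ($Q = -3 + 25 = 22$)
$w = -1$
$k{\left(S,p \right)} = - \frac{9}{2}$ ($k{\left(S,p \right)} = \frac{\left(-1\right) \left(3 + 6\right)}{2} = \frac{\left(-1\right) 9}{2} = \frac{1}{2} \left(-9\right) = - \frac{9}{2}$)
$R{\left(C,B \right)} = 3$ ($R{\left(C,B \right)} = -1 + 4 = 3$)
$106 R{\left(V{\left(6,Q \right)},k{\left(2,-3 \right)} \right)} = 106 \cdot 3 = 318$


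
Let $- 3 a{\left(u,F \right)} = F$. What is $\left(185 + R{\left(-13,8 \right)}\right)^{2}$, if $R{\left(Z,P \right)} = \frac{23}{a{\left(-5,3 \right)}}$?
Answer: $26244$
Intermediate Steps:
$a{\left(u,F \right)} = - \frac{F}{3}$
$R{\left(Z,P \right)} = -23$ ($R{\left(Z,P \right)} = \frac{23}{\left(- \frac{1}{3}\right) 3} = \frac{23}{-1} = 23 \left(-1\right) = -23$)
$\left(185 + R{\left(-13,8 \right)}\right)^{2} = \left(185 - 23\right)^{2} = 162^{2} = 26244$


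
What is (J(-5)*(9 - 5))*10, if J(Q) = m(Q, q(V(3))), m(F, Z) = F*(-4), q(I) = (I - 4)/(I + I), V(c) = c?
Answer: 800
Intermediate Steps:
q(I) = (-4 + I)/(2*I) (q(I) = (-4 + I)/((2*I)) = (-4 + I)*(1/(2*I)) = (-4 + I)/(2*I))
m(F, Z) = -4*F
J(Q) = -4*Q
(J(-5)*(9 - 5))*10 = ((-4*(-5))*(9 - 5))*10 = (20*4)*10 = 80*10 = 800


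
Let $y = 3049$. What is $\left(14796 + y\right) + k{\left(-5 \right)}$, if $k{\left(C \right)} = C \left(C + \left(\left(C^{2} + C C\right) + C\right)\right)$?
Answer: $17645$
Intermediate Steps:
$k{\left(C \right)} = C \left(2 C + 2 C^{2}\right)$ ($k{\left(C \right)} = C \left(C + \left(\left(C^{2} + C^{2}\right) + C\right)\right) = C \left(C + \left(2 C^{2} + C\right)\right) = C \left(C + \left(C + 2 C^{2}\right)\right) = C \left(2 C + 2 C^{2}\right)$)
$\left(14796 + y\right) + k{\left(-5 \right)} = \left(14796 + 3049\right) + 2 \left(-5\right)^{2} \left(1 - 5\right) = 17845 + 2 \cdot 25 \left(-4\right) = 17845 - 200 = 17645$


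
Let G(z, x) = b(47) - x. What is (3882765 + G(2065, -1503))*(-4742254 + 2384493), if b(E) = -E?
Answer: -9158064789181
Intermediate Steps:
G(z, x) = -47 - x (G(z, x) = -1*47 - x = -47 - x)
(3882765 + G(2065, -1503))*(-4742254 + 2384493) = (3882765 + (-47 - 1*(-1503)))*(-4742254 + 2384493) = (3882765 + (-47 + 1503))*(-2357761) = (3882765 + 1456)*(-2357761) = 3884221*(-2357761) = -9158064789181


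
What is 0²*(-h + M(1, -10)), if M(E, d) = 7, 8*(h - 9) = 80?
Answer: 0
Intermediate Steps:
h = 19 (h = 9 + (⅛)*80 = 9 + 10 = 19)
0²*(-h + M(1, -10)) = 0²*(-1*19 + 7) = 0*(-19 + 7) = 0*(-12) = 0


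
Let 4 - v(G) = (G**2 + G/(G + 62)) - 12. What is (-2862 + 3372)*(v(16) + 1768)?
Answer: 10129280/13 ≈ 7.7918e+5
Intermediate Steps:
v(G) = 16 - G**2 - G/(62 + G) (v(G) = 4 - ((G**2 + G/(G + 62)) - 12) = 4 - ((G**2 + G/(62 + G)) - 12) = 4 - (-12 + G**2 + G/(62 + G)) = 4 + (12 - G**2 - G/(62 + G)) = 16 - G**2 - G/(62 + G))
(-2862 + 3372)*(v(16) + 1768) = (-2862 + 3372)*((992 - 1*16**3 - 62*16**2 + 15*16)/(62 + 16) + 1768) = 510*((992 - 1*4096 - 62*256 + 240)/78 + 1768) = 510*((992 - 4096 - 15872 + 240)/78 + 1768) = 510*((1/78)*(-18736) + 1768) = 510*(-9368/39 + 1768) = 510*(59584/39) = 10129280/13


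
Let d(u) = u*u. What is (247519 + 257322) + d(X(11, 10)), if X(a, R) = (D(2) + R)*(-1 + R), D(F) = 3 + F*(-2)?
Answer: 511402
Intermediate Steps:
D(F) = 3 - 2*F
X(a, R) = (-1 + R)² (X(a, R) = ((3 - 2*2) + R)*(-1 + R) = ((3 - 4) + R)*(-1 + R) = (-1 + R)*(-1 + R) = (-1 + R)²)
d(u) = u²
(247519 + 257322) + d(X(11, 10)) = (247519 + 257322) + (1 + 10² - 2*10)² = 504841 + (1 + 100 - 20)² = 504841 + 81² = 504841 + 6561 = 511402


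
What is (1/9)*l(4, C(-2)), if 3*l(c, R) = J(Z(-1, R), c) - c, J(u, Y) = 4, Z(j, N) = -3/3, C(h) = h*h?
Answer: 0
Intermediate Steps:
C(h) = h²
Z(j, N) = -1 (Z(j, N) = -3*⅓ = -1)
l(c, R) = 4/3 - c/3 (l(c, R) = (4 - c)/3 = 4/3 - c/3)
(1/9)*l(4, C(-2)) = (1/9)*(4/3 - ⅓*4) = ((⅑)*1)*(4/3 - 4/3) = (⅑)*0 = 0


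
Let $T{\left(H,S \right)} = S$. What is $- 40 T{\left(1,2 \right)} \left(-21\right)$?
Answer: $1680$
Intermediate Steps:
$- 40 T{\left(1,2 \right)} \left(-21\right) = \left(-40\right) 2 \left(-21\right) = \left(-80\right) \left(-21\right) = 1680$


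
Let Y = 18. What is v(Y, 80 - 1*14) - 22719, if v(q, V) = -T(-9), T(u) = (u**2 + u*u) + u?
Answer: -22872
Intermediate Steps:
T(u) = u + 2*u**2 (T(u) = (u**2 + u**2) + u = 2*u**2 + u = u + 2*u**2)
v(q, V) = -153 (v(q, V) = -(-9)*(1 + 2*(-9)) = -(-9)*(1 - 18) = -(-9)*(-17) = -1*153 = -153)
v(Y, 80 - 1*14) - 22719 = -153 - 22719 = -22872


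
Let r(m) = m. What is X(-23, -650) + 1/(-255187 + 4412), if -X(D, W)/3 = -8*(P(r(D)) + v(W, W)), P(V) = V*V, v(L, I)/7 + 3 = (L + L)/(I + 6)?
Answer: 72277367377/5767825 ≈ 12531.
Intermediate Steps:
v(L, I) = -21 + 14*L/(6 + I) (v(L, I) = -21 + 7*((L + L)/(I + 6)) = -21 + 7*((2*L)/(6 + I)) = -21 + 7*(2*L/(6 + I)) = -21 + 14*L/(6 + I))
P(V) = V**2
X(D, W) = 24*D**2 + 168*(-18 - W)/(6 + W) (X(D, W) = -(-24)*(D**2 + 7*(-18 - 3*W + 2*W)/(6 + W)) = -(-24)*(D**2 + 7*(-18 - W)/(6 + W)) = -3*(-8*D**2 - 56*(-18 - W)/(6 + W)) = 24*D**2 + 168*(-18 - W)/(6 + W))
X(-23, -650) + 1/(-255187 + 4412) = 24*(-126 - 7*(-650) + (-23)**2*(6 - 650))/(6 - 650) + 1/(-255187 + 4412) = 24*(-126 + 4550 + 529*(-644))/(-644) + 1/(-250775) = 24*(-1/644)*(-126 + 4550 - 340676) - 1/250775 = 24*(-1/644)*(-336252) - 1/250775 = 288216/23 - 1/250775 = 72277367377/5767825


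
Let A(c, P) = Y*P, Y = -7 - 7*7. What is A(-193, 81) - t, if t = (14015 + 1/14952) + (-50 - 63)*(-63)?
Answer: -383817841/14952 ≈ -25670.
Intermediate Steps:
Y = -56 (Y = -7 - 49 = -56)
A(c, P) = -56*P
t = 315995569/14952 (t = (14015 + 1/14952) - 113*(-63) = 209552281/14952 + 7119 = 315995569/14952 ≈ 21134.)
A(-193, 81) - t = -56*81 - 1*315995569/14952 = -4536 - 315995569/14952 = -383817841/14952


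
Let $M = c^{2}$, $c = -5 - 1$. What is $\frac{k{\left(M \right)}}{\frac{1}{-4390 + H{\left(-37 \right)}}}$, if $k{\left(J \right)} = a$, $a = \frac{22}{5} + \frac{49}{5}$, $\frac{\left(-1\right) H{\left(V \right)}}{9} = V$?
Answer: $- \frac{288047}{5} \approx -57609.0$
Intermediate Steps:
$H{\left(V \right)} = - 9 V$
$a = \frac{71}{5}$ ($a = 22 \cdot \frac{1}{5} + 49 \cdot \frac{1}{5} = \frac{22}{5} + \frac{49}{5} = \frac{71}{5} \approx 14.2$)
$c = -6$ ($c = -5 - 1 = -6$)
$M = 36$ ($M = \left(-6\right)^{2} = 36$)
$k{\left(J \right)} = \frac{71}{5}$
$\frac{k{\left(M \right)}}{\frac{1}{-4390 + H{\left(-37 \right)}}} = \frac{71}{5 \frac{1}{-4390 - -333}} = \frac{71}{5 \frac{1}{-4390 + 333}} = \frac{71}{5 \frac{1}{-4057}} = \frac{71}{5 \left(- \frac{1}{4057}\right)} = \frac{71}{5} \left(-4057\right) = - \frac{288047}{5}$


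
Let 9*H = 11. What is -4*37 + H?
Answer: -1321/9 ≈ -146.78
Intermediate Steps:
H = 11/9 (H = (⅑)*11 = 11/9 ≈ 1.2222)
-4*37 + H = -4*37 + 11/9 = -148 + 11/9 = -1321/9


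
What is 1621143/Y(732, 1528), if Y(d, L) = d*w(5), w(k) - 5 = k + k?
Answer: 180127/1220 ≈ 147.65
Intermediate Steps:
w(k) = 5 + 2*k (w(k) = 5 + (k + k) = 5 + 2*k)
Y(d, L) = 15*d (Y(d, L) = d*(5 + 2*5) = d*(5 + 10) = d*15 = 15*d)
1621143/Y(732, 1528) = 1621143/((15*732)) = 1621143/10980 = 1621143*(1/10980) = 180127/1220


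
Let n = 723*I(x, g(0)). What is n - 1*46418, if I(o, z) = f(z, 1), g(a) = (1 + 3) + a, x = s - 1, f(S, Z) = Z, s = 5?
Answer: -45695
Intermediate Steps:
x = 4 (x = 5 - 1 = 4)
g(a) = 4 + a
I(o, z) = 1
n = 723 (n = 723*1 = 723)
n - 1*46418 = 723 - 1*46418 = 723 - 46418 = -45695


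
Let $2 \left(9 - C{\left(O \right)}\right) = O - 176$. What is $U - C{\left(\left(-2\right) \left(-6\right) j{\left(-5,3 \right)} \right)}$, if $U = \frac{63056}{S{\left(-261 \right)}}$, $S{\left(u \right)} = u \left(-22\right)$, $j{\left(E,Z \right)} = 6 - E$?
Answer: $- \frac{57473}{2871} \approx -20.018$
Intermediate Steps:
$S{\left(u \right)} = - 22 u$
$C{\left(O \right)} = 97 - \frac{O}{2}$ ($C{\left(O \right)} = 9 - \frac{O - 176}{2} = 9 - \frac{-176 + O}{2} = 9 - \left(-88 + \frac{O}{2}\right) = 97 - \frac{O}{2}$)
$U = \frac{31528}{2871}$ ($U = \frac{63056}{\left(-22\right) \left(-261\right)} = \frac{63056}{5742} = 63056 \cdot \frac{1}{5742} = \frac{31528}{2871} \approx 10.982$)
$U - C{\left(\left(-2\right) \left(-6\right) j{\left(-5,3 \right)} \right)} = \frac{31528}{2871} - \left(97 - \frac{\left(-2\right) \left(-6\right) \left(6 - -5\right)}{2}\right) = \frac{31528}{2871} - \left(97 - \frac{12 \left(6 + 5\right)}{2}\right) = \frac{31528}{2871} - \left(97 - \frac{12 \cdot 11}{2}\right) = \frac{31528}{2871} - \left(97 - 66\right) = \frac{31528}{2871} - 31 = - \frac{57473}{2871}$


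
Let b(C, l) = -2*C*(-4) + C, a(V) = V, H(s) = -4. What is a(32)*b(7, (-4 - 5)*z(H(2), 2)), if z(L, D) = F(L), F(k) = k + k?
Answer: 2016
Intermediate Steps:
F(k) = 2*k
z(L, D) = 2*L
b(C, l) = 9*C (b(C, l) = 8*C + C = 9*C)
a(32)*b(7, (-4 - 5)*z(H(2), 2)) = 32*(9*7) = 32*63 = 2016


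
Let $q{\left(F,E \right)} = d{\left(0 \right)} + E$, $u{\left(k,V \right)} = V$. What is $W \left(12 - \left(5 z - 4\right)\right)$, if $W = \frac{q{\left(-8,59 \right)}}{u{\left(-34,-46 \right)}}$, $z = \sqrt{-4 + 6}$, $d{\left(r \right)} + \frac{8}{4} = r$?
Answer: $- \frac{456}{23} + \frac{285 \sqrt{2}}{46} \approx -11.064$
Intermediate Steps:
$d{\left(r \right)} = -2 + r$
$z = \sqrt{2} \approx 1.4142$
$q{\left(F,E \right)} = -2 + E$ ($q{\left(F,E \right)} = \left(-2 + 0\right) + E = -2 + E$)
$W = - \frac{57}{46}$ ($W = \frac{-2 + 59}{-46} = 57 \left(- \frac{1}{46}\right) = - \frac{57}{46} \approx -1.2391$)
$W \left(12 - \left(5 z - 4\right)\right) = - \frac{57 \left(12 - \left(5 \sqrt{2} - 4\right)\right)}{46} = - \frac{57 \left(12 - \left(-4 + 5 \sqrt{2}\right)\right)}{46} = - \frac{57 \left(12 + \left(4 - 5 \sqrt{2}\right)\right)}{46} = - \frac{57 \left(16 - 5 \sqrt{2}\right)}{46} = - \frac{456}{23} + \frac{285 \sqrt{2}}{46}$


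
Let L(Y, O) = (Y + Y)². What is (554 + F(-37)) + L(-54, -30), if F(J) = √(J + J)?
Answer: 12218 + I*√74 ≈ 12218.0 + 8.6023*I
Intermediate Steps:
F(J) = √2*√J (F(J) = √(2*J) = √2*√J)
L(Y, O) = 4*Y² (L(Y, O) = (2*Y)² = 4*Y²)
(554 + F(-37)) + L(-54, -30) = (554 + √2*√(-37)) + 4*(-54)² = (554 + √2*(I*√37)) + 4*2916 = (554 + I*√74) + 11664 = 12218 + I*√74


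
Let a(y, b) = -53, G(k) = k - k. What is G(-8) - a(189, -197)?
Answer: 53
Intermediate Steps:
G(k) = 0
G(-8) - a(189, -197) = 0 - 1*(-53) = 0 + 53 = 53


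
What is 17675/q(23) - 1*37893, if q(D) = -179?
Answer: -6800522/179 ≈ -37992.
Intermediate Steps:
17675/q(23) - 1*37893 = 17675/(-179) - 1*37893 = 17675*(-1/179) - 37893 = -17675/179 - 37893 = -6800522/179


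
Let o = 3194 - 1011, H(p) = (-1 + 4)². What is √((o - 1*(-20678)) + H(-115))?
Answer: √22870 ≈ 151.23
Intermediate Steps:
H(p) = 9 (H(p) = 3² = 9)
o = 2183
√((o - 1*(-20678)) + H(-115)) = √((2183 - 1*(-20678)) + 9) = √((2183 + 20678) + 9) = √(22861 + 9) = √22870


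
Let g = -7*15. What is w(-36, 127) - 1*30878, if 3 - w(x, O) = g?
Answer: -30770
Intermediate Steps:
g = -105
w(x, O) = 108 (w(x, O) = 3 - 1*(-105) = 3 + 105 = 108)
w(-36, 127) - 1*30878 = 108 - 1*30878 = 108 - 30878 = -30770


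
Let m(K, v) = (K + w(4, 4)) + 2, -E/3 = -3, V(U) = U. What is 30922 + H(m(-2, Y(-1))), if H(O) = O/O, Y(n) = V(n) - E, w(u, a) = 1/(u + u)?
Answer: 30923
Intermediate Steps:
E = 9 (E = -3*(-3) = 9)
w(u, a) = 1/(2*u)
Y(n) = -9 + n (Y(n) = n - 1*9 = n - 9 = -9 + n)
m(K, v) = 17/8 + K (m(K, v) = (K + (½)/4) + 2 = (K + (½)*(¼)) + 2 = (K + ⅛) + 2 = (⅛ + K) + 2 = 17/8 + K)
H(O) = 1
30922 + H(m(-2, Y(-1))) = 30922 + 1 = 30923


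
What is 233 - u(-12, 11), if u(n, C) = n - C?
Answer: 256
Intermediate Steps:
233 - u(-12, 11) = 233 - (-12 - 1*11) = 233 - (-12 - 11) = 233 - 1*(-23) = 233 + 23 = 256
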